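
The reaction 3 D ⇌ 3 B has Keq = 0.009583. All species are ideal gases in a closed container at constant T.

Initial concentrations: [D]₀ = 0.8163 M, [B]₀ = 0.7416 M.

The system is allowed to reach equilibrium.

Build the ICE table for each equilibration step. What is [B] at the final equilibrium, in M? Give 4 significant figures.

[B]_eq = 0.2729 M

Q₀ = 0.7498 vs Keq = 0.009583 ⇒ Q>K, reverse
Step 1:
                  D         B
  Initial    0.8163    0.7416
  Change     0.4687   -0.4687
  Equil       1.285    0.2729
  solve Keq expr → x = -0.1562; check Q = 0.009583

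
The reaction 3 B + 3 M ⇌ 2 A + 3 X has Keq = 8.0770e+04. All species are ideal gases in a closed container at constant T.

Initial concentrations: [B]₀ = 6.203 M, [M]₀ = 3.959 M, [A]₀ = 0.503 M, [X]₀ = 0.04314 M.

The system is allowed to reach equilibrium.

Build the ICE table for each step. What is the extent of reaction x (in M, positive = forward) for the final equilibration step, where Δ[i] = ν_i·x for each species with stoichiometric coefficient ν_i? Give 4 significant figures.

Q₀ = 1.3716e-09 vs Keq = 8.0770e+04 ⇒ Q<K, forward
Step 1:
                  B         M         A         X
  init        6.203     3.959     0.503   0.04314
  Δ          -3.876    -3.876     2.584     3.876
  eq          2.327   0.08263     3.087      3.92
  solve Keq expr → x = 1.292; check Q = 8.0770e+04

x = 1.292 M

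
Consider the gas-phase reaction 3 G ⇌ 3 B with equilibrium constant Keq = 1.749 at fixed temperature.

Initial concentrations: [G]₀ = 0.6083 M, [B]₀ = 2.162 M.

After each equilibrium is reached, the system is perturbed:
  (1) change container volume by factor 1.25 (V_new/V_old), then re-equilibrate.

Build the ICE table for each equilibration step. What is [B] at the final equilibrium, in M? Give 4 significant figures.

[B]_eq = 1.211 M

Q₀ = 44.9 vs Keq = 1.749 ⇒ Q>K, reverse
Step 1:
                   G          B
  init        0.6083      2.162
  Δ           0.6482    -0.6482
  eq           1.256      1.514
  solve Keq expr → x = -0.2161; check Q = 1.749
Then change container volume by factor 1.25 (V_new/V_old).
Step 2:
                   G          B
  init         1.005      1.211
  Δ                0          0
  eq           1.005      1.211
  solve Keq expr → x = 0; check Q = 1.749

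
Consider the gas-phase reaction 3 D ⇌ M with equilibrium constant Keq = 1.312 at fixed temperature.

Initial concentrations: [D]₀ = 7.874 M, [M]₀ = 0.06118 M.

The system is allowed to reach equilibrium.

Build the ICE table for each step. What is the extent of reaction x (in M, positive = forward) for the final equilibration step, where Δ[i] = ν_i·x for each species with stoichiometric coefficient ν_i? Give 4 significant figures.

x = 2.224 M

Q₀ = 1.2532e-04 vs Keq = 1.312 ⇒ Q<K, forward
Step 1:
                    D           M
  init          7.874     0.06118
  Δ            -6.671       2.224
  eq            1.203       2.285
  solve Keq expr → x = 2.224; check Q = 1.312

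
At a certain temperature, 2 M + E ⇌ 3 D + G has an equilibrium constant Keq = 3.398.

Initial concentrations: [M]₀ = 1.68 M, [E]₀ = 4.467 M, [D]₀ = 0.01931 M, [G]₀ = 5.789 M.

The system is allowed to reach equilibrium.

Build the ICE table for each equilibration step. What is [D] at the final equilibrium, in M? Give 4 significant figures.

Q₀ = 3.3061e-06 vs Keq = 3.398 ⇒ Q<K, forward
Step 1:
                   M          E          D          G
  I             1.68      4.467    0.01931      5.789
  C          -0.7924    -0.3962      1.189     0.3962
  E           0.8876      4.071      1.208      6.185
  solve Keq expr → x = 0.3962; check Q = 3.398

[D]_eq = 1.208 M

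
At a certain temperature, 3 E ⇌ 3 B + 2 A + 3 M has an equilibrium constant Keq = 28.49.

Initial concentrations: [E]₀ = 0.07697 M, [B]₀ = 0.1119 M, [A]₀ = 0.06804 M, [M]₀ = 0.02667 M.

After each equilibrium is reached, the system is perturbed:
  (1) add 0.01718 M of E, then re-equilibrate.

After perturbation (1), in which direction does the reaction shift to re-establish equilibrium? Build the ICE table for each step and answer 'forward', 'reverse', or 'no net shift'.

Direction: forward

Q₀ = 2.6985e-07 vs Keq = 28.49 ⇒ Q<K, forward
Step 1:
                    E           B           A           M
  I           0.07697      0.1119     0.06804     0.02667
  C          -0.07546     0.07546     0.05031     0.07546
  E           0.00151      0.1874      0.1183      0.1021
  solve Keq expr → x = 0.02515; check Q = 28.49
Then add 0.01718 M of E.
Step 2:
                    E           B           A           M
  I           0.01869      0.1874      0.1183      0.1021
  C          -0.01666     0.01666     0.01111     0.01666
  E          0.002031       0.204      0.1295      0.1188
  solve Keq expr → x = 0.005553; check Q = 28.49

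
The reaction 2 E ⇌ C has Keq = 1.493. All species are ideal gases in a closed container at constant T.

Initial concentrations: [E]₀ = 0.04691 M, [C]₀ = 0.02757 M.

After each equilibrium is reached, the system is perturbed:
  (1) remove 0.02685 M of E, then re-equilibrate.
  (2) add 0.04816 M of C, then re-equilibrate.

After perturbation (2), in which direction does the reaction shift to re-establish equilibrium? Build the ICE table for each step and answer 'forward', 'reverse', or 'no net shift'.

Q₀ = 12.53 vs Keq = 1.493 ⇒ Q>K, reverse
Step 1:
                   E          C
  I          0.04691    0.02757
  C          0.03507   -0.01754
  E          0.08198    0.01003
  solve Keq expr → x = -0.01754; check Q = 1.493
Then remove 0.02685 M of E.
Step 2:
                   E          C
  I          0.05513    0.01003
  C         0.008122  -0.004061
  E          0.06325   0.005973
  solve Keq expr → x = -0.004061; check Q = 1.493
Then add 0.04816 M of C.
Step 3:
                   E          C
  I          0.06325    0.05413
  C          0.06167   -0.03083
  E           0.1249     0.0233
  solve Keq expr → x = -0.03083; check Q = 1.493

Direction: reverse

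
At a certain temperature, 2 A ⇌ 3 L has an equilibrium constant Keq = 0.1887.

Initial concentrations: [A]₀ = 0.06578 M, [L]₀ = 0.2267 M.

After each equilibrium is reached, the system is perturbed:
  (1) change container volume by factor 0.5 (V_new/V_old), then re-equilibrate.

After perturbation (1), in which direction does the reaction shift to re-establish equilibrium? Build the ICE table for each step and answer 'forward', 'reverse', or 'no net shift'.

Direction: reverse

Q₀ = 2.693 vs Keq = 0.1887 ⇒ Q>K, reverse
Step 1:
                  A         L
  Initial   0.06578    0.2267
  Change    0.05678  -0.08518
  Equil      0.1226    0.1415
  solve Keq expr → x = -0.02839; check Q = 0.1887
Then change container volume by factor 0.5 (V_new/V_old).
Step 2:
                  A         L
  Initial    0.2451     0.283
  Change    0.02781  -0.04171
  Equil      0.2729    0.2413
  solve Keq expr → x = -0.0139; check Q = 0.1887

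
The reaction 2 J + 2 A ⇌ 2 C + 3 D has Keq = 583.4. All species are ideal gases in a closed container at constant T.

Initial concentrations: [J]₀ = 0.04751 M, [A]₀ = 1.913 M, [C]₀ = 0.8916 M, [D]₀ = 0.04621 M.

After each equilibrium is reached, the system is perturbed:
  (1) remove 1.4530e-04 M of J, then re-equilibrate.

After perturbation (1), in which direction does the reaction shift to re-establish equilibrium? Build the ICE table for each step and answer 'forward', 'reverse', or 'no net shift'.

Direction: reverse

Q₀ = 0.009496 vs Keq = 583.4 ⇒ Q<K, forward
Step 1:
                   J          A          C          D
  I          0.04751      1.913     0.8916    0.04621
  C         -0.04669   -0.04669    0.04669    0.07003
  E       8.2487e-04      1.866     0.9383     0.1162
  solve Keq expr → x = 0.02334; check Q = 583.4
Then remove 1.4530e-04 M of J.
Step 2:
                   J          A          C          D
  I       6.7957e-04      1.866     0.9383     0.1162
  C       1.4283e-04 1.4283e-04 -1.4283e-04 -2.1425e-04
  E       8.2241e-04      1.866     0.9381      0.116
  solve Keq expr → x = -7.1416e-05; check Q = 583.4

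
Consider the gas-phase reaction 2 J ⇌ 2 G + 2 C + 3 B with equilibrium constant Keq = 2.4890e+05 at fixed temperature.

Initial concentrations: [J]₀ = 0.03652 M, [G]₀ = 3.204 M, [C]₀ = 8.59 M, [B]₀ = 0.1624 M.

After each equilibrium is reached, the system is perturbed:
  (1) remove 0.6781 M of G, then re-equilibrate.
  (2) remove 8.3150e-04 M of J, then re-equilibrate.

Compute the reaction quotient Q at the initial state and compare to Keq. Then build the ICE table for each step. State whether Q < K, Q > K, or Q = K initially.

Q₀ = 2433 vs Keq = 2.4890e+05 ⇒ Q<K, forward
Step 1:
                   J          G          C          B
  Initial    0.03652      3.204       8.59     0.1624
  Change    -0.03117    0.03117    0.03117    0.04676
  Equil     0.005348      3.235      8.621     0.2092
  solve Keq expr → x = 0.01559; check Q = 2.4890e+05
Then remove 0.6781 M of G.
Step 2:
                   J          G          C          B
  Initial   0.005348      2.557      8.621     0.2092
  Change    -0.00107    0.00107    0.00107   0.001605
  Equil     0.004278      2.558      8.622     0.2108
  solve Keq expr → x = 5.3491e-04; check Q = 2.4890e+05
Then remove 8.3150e-04 M of J.
Step 3:
                   J          G          C          B
  Initial   0.003446      2.558      8.622     0.2108
  Change  7.9360e-04 -7.9360e-04 -7.9360e-04   -0.00119
  Equil      0.00424      2.557      8.621     0.2096
  solve Keq expr → x = -3.9680e-04; check Q = 2.4890e+05

Q₀ = 2433; Q < K (proceeds forward)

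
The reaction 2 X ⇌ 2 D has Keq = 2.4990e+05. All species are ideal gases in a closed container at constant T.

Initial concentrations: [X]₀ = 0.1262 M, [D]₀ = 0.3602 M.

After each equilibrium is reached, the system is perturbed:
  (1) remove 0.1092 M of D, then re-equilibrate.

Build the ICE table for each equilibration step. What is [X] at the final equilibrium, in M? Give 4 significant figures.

[X]_eq = 7.5304e-04 M

Q₀ = 8.146 vs Keq = 2.4990e+05 ⇒ Q<K, forward
Step 1:
                    X           D
  init         0.1262      0.3602
  Δ           -0.1252      0.1252
  eq       9.7105e-04      0.4854
  solve Keq expr → x = 0.06261; check Q = 2.4990e+05
Then remove 0.1092 M of D.
Step 2:
                    X           D
  init     9.7105e-04      0.3762
  Δ       -2.1801e-04  2.1801e-04
  eq       7.5304e-04      0.3764
  solve Keq expr → x = 1.0900e-04; check Q = 2.4990e+05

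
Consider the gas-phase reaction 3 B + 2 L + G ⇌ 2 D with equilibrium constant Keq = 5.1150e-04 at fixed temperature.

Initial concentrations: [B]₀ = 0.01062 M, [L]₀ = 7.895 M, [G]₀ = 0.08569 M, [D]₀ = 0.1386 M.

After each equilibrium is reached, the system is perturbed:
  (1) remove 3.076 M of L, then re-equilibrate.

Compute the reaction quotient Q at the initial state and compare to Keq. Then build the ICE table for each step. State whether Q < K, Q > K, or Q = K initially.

Q₀ = 3003 vs Keq = 5.1150e-04 ⇒ Q>K, reverse
Step 1:
                   B          L          G          D
  init       0.01062      7.895    0.08569     0.1386
  Δ           0.1978     0.1319    0.06594    -0.1319
  eq          0.2084      8.027     0.1516   0.006727
  solve Keq expr → x = -0.06594; check Q = 5.1150e-04
Then remove 3.076 M of L.
Step 2:
                   B          L          G          D
  init        0.2084      4.951     0.1516   0.006727
  Δ         0.003672   0.002448   0.001224  -0.002448
  eq          0.2121      4.953     0.1529   0.004278
  solve Keq expr → x = -0.001224; check Q = 5.1150e-04

Q₀ = 3003; Q > K (proceeds reverse)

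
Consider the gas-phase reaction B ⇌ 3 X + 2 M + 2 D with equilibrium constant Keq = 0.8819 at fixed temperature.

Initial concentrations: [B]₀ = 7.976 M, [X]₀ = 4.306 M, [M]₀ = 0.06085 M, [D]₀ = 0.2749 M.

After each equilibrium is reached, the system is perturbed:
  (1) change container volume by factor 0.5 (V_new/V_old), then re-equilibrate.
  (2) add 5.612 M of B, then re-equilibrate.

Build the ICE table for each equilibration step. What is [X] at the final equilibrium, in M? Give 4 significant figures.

Q₀ = 0.002801 vs Keq = 0.8819 ⇒ Q<K, forward
Step 1:
                  B         X         M         D
  Initial     7.976     4.306   0.06085    0.2749
  Change    -0.1708    0.5123    0.3416    0.3416
  Equil       7.805     4.818    0.4024    0.6165
  solve Keq expr → x = 0.1708; check Q = 0.8819
Then change container volume by factor 0.5 (V_new/V_old).
Step 2:
                  B         X         M         D
  Initial     15.61     9.637    0.8048     1.233
  Change     0.2914   -0.8741   -0.5827   -0.5827
  Equil        15.9     8.763    0.2221    0.6502
  solve Keq expr → x = -0.2914; check Q = 0.8819
Then add 5.612 M of B.
Step 3:
                  B         X         M         D
  Initial     21.51     8.763    0.2221    0.6502
  Change    -0.0125   0.03751     0.025     0.025
  Equil        21.5       8.8    0.2471    0.6752
  solve Keq expr → x = 0.0125; check Q = 0.8819

[X]_eq = 8.8 M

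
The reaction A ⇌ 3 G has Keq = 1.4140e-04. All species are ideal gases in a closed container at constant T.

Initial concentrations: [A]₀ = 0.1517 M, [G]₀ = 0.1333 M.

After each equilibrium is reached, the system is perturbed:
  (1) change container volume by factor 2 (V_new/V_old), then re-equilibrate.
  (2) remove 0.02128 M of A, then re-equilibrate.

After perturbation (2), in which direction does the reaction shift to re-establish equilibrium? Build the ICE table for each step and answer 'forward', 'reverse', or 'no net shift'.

Q₀ = 0.01561 vs Keq = 1.4140e-04 ⇒ Q>K, reverse
Step 1:
                   A          G
  I           0.1517     0.1333
  C          0.03452    -0.1035
  E           0.1862    0.02975
  solve Keq expr → x = -0.03452; check Q = 1.4140e-04
Then change container volume by factor 2 (V_new/V_old).
Step 2:
                   A          G
  I          0.09311    0.01488
  C        -0.002832   0.008496
  E          0.09028    0.02337
  solve Keq expr → x = 0.002832; check Q = 1.4140e-04
Then remove 0.02128 M of A.
Step 3:
                   A          G
  I            0.069    0.02337
  C       6.4556e-04  -0.001937
  E          0.06964    0.02143
  solve Keq expr → x = -6.4556e-04; check Q = 1.4140e-04

Direction: reverse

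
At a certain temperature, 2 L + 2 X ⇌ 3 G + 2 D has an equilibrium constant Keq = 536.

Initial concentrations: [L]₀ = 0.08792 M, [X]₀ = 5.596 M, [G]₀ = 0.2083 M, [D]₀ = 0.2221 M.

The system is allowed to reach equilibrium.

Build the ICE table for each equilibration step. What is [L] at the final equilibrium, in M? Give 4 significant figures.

Q₀ = 0.001842 vs Keq = 536 ⇒ Q<K, forward
Step 1:
                   L          X          G          D
  Initial    0.08792      5.596     0.2083     0.2221
  Change    -0.08744   -0.08744     0.1312    0.08744
  Equil   4.8004e-04      5.509     0.3395     0.3095
  solve Keq expr → x = 0.04372; check Q = 536

[L]_eq = 4.8004e-04 M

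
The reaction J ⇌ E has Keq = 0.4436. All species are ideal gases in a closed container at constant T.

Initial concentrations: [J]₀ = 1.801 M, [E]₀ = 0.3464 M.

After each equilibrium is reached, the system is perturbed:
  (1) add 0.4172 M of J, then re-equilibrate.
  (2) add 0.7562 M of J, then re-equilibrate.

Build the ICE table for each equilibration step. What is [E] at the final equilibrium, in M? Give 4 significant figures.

Q₀ = 0.1923 vs Keq = 0.4436 ⇒ Q<K, forward
Step 1:
                  J         E
  Initial     1.801    0.3464
  Change    -0.3135    0.3135
  Equil       1.488    0.6599
  solve Keq expr → x = 0.3135; check Q = 0.4436
Then add 0.4172 M of J.
Step 2:
                  J         E
  Initial     1.905    0.6599
  Change    -0.1282    0.1282
  Equil       1.777    0.7881
  solve Keq expr → x = 0.1282; check Q = 0.4436
Then add 0.7562 M of J.
Step 3:
                  J         E
  Initial     2.533    0.7881
  Change    -0.2324    0.2324
  Equil         2.3      1.02
  solve Keq expr → x = 0.2324; check Q = 0.4436

[E]_eq = 1.02 M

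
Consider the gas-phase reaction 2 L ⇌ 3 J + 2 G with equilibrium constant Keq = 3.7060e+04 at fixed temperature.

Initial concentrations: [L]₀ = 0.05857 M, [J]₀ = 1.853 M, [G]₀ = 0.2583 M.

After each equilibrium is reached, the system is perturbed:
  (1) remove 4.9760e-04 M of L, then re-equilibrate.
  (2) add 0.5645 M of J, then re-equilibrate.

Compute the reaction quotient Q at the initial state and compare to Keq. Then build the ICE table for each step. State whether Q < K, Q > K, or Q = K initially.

Q₀ = 123.7; Q < K (proceeds forward)

Q₀ = 123.7 vs Keq = 3.7060e+04 ⇒ Q<K, forward
Step 1:
                  L         J         G
  Initial   0.05857     1.853    0.2583
  Change    -0.0542    0.0813    0.0542
  Equil    0.004367     1.934    0.3125
  solve Keq expr → x = 0.0271; check Q = 3.7060e+04
Then remove 4.9760e-04 M of L.
Step 2:
                  L         J         G
  Initial  0.003869     1.934    0.3125
  Change  4.8830e-04 -7.3245e-04 -4.8830e-04
  Equil    0.004358     1.934     0.312
  solve Keq expr → x = -2.4415e-04; check Q = 3.7060e+04
Then add 0.5645 M of J.
Step 3:
                  L         J         G
  Initial  0.004358     2.498     0.312
  Change   0.001989 -0.002984 -0.001989
  Equil    0.006347     2.495      0.31
  solve Keq expr → x = -9.9466e-04; check Q = 3.7060e+04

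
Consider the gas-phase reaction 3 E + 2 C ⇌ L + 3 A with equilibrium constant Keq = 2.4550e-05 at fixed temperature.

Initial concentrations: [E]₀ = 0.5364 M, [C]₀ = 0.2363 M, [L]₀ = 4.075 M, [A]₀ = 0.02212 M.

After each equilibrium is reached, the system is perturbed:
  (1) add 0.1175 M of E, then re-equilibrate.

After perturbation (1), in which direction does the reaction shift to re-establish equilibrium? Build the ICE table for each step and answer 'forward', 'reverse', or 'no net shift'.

Q₀ = 0.005118 vs Keq = 2.4550e-05 ⇒ Q>K, reverse
Step 1:
                   E          C          L          A
  Initial     0.5364     0.2363      4.075    0.02212
  Change     0.01813    0.01209  -0.006044   -0.01813
  Equil       0.5545     0.2484      4.069   0.003989
  solve Keq expr → x = -0.006044; check Q = 2.4550e-05
Then add 0.1175 M of E.
Step 2:
                   E          C          L          A
  Initial      0.672     0.2484      4.069   0.003989
  Change  -8.3196e-04 -5.5464e-04 2.7732e-04 8.3196e-04
  Equil       0.6712     0.2478      4.069   0.004821
  solve Keq expr → x = 2.7732e-04; check Q = 2.4550e-05

Direction: forward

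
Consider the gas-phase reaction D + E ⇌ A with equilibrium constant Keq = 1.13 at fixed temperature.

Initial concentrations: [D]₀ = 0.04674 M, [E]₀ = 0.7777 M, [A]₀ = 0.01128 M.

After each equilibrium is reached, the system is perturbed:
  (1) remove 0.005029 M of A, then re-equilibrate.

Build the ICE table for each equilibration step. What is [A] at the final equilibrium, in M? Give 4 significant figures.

[A]_eq = 0.02447 M

Q₀ = 0.3103 vs Keq = 1.13 ⇒ Q<K, forward
Step 1:
                  D         E         A
  I         0.04674    0.7777   0.01128
  C        -0.01557  -0.01557   0.01557
  E         0.03117    0.7621   0.02685
  solve Keq expr → x = 0.01557; check Q = 1.13
Then remove 0.005029 M of A.
Step 2:
                  D         E         A
  I         0.03117    0.7621   0.02182
  C       -0.002656 -0.002656  0.002656
  E         0.02852    0.7595   0.02447
  solve Keq expr → x = 0.002656; check Q = 1.13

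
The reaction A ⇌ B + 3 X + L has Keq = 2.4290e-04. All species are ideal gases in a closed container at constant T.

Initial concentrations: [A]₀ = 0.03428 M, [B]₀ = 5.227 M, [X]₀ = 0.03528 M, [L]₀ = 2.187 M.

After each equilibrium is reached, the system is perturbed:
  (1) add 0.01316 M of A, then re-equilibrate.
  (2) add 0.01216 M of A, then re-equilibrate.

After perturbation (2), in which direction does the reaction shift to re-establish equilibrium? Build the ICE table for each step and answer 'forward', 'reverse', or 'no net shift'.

Q₀ = 0.01464 vs Keq = 2.4290e-04 ⇒ Q>K, reverse
Step 1:
                  A         B         X         L
  I         0.03428     5.227   0.03528     2.187
  C        0.008524 -0.008524  -0.02557 -0.008524
  E          0.0428     5.218  0.009707     2.178
  solve Keq expr → x = -0.008524; check Q = 2.4290e-04
Then add 0.01316 M of A.
Step 2:
                  A         B         X         L
  I         0.05596     5.218  0.009707     2.178
  C       -2.9596e-04 2.9596e-04 8.8789e-04 2.9596e-04
  E         0.05567     5.219   0.01059     2.179
  solve Keq expr → x = 2.9596e-04; check Q = 2.4290e-04
Then add 0.01216 M of A.
Step 3:
                  A         B         X         L
  I         0.06783     5.219   0.01059     2.179
  C       -2.3583e-04 2.3583e-04 7.0750e-04 2.3583e-04
  E         0.06759     5.219    0.0113     2.179
  solve Keq expr → x = 2.3583e-04; check Q = 2.4290e-04

Direction: forward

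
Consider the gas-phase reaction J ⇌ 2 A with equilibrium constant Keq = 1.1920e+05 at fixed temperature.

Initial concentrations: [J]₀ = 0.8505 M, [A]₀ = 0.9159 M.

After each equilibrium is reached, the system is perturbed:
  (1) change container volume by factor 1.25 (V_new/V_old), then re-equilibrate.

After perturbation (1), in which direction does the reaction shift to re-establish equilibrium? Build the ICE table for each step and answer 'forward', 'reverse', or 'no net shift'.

Q₀ = 0.9863 vs Keq = 1.1920e+05 ⇒ Q<K, forward
Step 1:
                   J          A
  Initial     0.8505     0.9159
  Change     -0.8504      1.701
  Equil   5.7446e-05      2.617
  solve Keq expr → x = 0.8504; check Q = 1.1920e+05
Then change container volume by factor 1.25 (V_new/V_old).
Step 2:
                   J          A
  Initial 4.5957e-05      2.093
  Change  -9.1907e-06 1.8381e-05
  Equil   3.6766e-05      2.093
  solve Keq expr → x = 9.1907e-06; check Q = 1.1920e+05

Direction: forward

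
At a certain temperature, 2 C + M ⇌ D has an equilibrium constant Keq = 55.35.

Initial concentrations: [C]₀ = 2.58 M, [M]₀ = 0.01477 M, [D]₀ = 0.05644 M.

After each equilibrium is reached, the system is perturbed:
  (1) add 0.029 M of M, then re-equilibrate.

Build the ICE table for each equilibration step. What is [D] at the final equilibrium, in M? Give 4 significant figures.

[D]_eq = 0.09992 M

Q₀ = 0.5741 vs Keq = 55.35 ⇒ Q<K, forward
Step 1:
                   C          M          D
  Initial       2.58    0.01477    0.05644
  Change    -0.02915   -0.01457    0.01457
  Equil        2.551 1.9717e-04    0.07101
  solve Keq expr → x = 0.01457; check Q = 55.35
Then add 0.029 M of M.
Step 2:
                   C          M          D
  Initial      2.551     0.0292    0.07101
  Change    -0.05781   -0.02891    0.02891
  Equil        2.493 2.9045e-04    0.09992
  solve Keq expr → x = 0.02891; check Q = 55.35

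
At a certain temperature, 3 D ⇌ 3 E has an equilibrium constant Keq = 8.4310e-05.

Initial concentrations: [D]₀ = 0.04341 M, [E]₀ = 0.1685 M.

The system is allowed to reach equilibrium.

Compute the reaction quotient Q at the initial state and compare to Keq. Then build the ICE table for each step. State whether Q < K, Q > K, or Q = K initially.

Q₀ = 58.48 vs Keq = 8.4310e-05 ⇒ Q>K, reverse
Step 1:
                   D          E
  I          0.04341     0.1685
  C           0.1596    -0.1596
  E            0.203   0.008902
  solve Keq expr → x = -0.0532; check Q = 8.4310e-05

Q₀ = 58.48; Q > K (proceeds reverse)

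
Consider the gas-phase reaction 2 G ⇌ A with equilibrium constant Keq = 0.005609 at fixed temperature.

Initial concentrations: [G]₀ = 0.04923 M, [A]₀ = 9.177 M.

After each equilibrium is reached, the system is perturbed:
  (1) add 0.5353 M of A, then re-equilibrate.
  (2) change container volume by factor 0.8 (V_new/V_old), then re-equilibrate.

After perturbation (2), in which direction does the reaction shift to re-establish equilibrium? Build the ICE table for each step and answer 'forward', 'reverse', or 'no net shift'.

Direction: forward

Q₀ = 3787 vs Keq = 0.005609 ⇒ Q>K, reverse
Step 1:
                  G         A
  init      0.04923     9.177
  Δ            15.6    -7.802
  eq          15.65     1.375
  solve Keq expr → x = -7.802; check Q = 0.005609
Then add 0.5353 M of A.
Step 2:
                  G         A
  init        15.65      1.91
  Δ          0.7872   -0.3936
  eq          16.44     1.516
  solve Keq expr → x = -0.3936; check Q = 0.005609
Then change container volume by factor 0.8 (V_new/V_old).
Step 3:
                  G         A
  init        20.55     1.895
  Δ         -0.6518    0.3259
  eq           19.9     2.221
  solve Keq expr → x = 0.3259; check Q = 0.005609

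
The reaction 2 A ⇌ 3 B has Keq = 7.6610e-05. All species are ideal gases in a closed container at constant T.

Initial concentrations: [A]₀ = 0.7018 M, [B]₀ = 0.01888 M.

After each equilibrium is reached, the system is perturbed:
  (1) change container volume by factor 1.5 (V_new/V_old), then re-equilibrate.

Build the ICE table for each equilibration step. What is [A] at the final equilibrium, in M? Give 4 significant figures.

[A]_eq = 0.4594 M

Q₀ = 1.3664e-05 vs Keq = 7.6610e-05 ⇒ Q<K, forward
Step 1:
                    A           B
  I            0.7018     0.01888
  C          -0.00957     0.01435
  E            0.6922     0.03323
  solve Keq expr → x = 0.004785; check Q = 7.6610e-05
Then change container volume by factor 1.5 (V_new/V_old).
Step 2:
                    A           B
  I            0.4615     0.02216
  C         -0.002087     0.00313
  E            0.4594     0.02529
  solve Keq expr → x = 0.001043; check Q = 7.6610e-05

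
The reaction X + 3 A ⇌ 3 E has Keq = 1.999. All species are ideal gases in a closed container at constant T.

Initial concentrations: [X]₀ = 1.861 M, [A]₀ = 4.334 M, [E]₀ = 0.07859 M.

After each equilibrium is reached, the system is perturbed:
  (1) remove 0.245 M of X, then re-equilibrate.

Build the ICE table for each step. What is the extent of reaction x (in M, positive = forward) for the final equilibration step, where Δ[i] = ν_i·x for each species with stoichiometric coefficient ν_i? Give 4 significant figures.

x = -0.02778 M

Q₀ = 3.2040e-06 vs Keq = 1.999 ⇒ Q<K, forward
Step 1:
                   X          A          E
  Initial      1.861      4.334    0.07859
  Change     -0.8008     -2.402      2.402
  Equil         1.06      1.932      2.481
  solve Keq expr → x = 0.8008; check Q = 1.999
Then remove 0.245 M of X.
Step 2:
                   X          A          E
  Initial     0.8152      1.932      2.481
  Change     0.02778    0.08335   -0.08335
  Equil        0.843      2.015      2.398
  solve Keq expr → x = -0.02778; check Q = 1.999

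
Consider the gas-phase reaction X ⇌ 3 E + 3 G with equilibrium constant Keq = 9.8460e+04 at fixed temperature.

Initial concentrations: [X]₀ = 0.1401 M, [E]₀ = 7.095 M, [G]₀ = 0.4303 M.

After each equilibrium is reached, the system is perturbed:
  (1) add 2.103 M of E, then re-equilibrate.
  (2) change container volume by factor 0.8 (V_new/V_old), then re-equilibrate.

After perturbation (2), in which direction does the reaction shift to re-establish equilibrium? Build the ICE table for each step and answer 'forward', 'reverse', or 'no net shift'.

Q₀ = 203.1 vs Keq = 9.8460e+04 ⇒ Q<K, forward
Step 1:
                  X         E         G
  init       0.1401     7.095    0.4303
  Δ         -0.1375    0.4126    0.4126
  eq       0.002574     7.508    0.8429
  solve Keq expr → x = 0.1375; check Q = 9.8460e+04
Then add 2.103 M of E.
Step 2:
                  X         E         G
  init     0.002574     9.611    0.8429
  Δ         0.00266  -0.00798  -0.00798
  eq       0.005234     9.603    0.8349
  solve Keq expr → x = -0.00266; check Q = 9.8460e+04
Then change container volume by factor 0.8 (V_new/V_old).
Step 3:
                  X         E         G
  init     0.006542        12     1.044
  Δ         0.01137  -0.03412  -0.03412
  eq        0.01792     11.97      1.01
  solve Keq expr → x = -0.01137; check Q = 9.8460e+04

Direction: reverse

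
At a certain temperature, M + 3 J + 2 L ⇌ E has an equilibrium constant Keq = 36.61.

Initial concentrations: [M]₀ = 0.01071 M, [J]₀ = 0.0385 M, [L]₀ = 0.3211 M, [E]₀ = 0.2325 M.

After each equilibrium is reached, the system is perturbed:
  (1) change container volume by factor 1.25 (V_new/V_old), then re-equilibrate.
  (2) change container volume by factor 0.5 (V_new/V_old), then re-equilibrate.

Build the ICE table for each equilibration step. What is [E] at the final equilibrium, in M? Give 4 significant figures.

[E]_eq = 0.2476 M

Q₀ = 3.6895e+06 vs Keq = 36.61 ⇒ Q>K, reverse
Step 1:
                   M          J          L          E
  I          0.01071     0.0385     0.3211     0.2325
  C           0.1236     0.3708     0.2472    -0.1236
  E           0.1343     0.4093     0.5683     0.1089
  solve Keq expr → x = -0.1236; check Q = 36.61
Then change container volume by factor 1.25 (V_new/V_old).
Step 2:
                   M          J          L          E
  I           0.1074     0.3274     0.4546    0.08712
  C           0.0202     0.0606     0.0404    -0.0202
  E           0.1276      0.388      0.495    0.06692
  solve Keq expr → x = -0.0202; check Q = 36.61
Then change container volume by factor 0.5 (V_new/V_old).
Step 3:
                   M          J          L          E
  I           0.2553     0.7761     0.9901     0.1338
  C          -0.1138    -0.3413    -0.2275     0.1138
  E           0.1415     0.4348     0.7625     0.2476
  solve Keq expr → x = 0.1138; check Q = 36.61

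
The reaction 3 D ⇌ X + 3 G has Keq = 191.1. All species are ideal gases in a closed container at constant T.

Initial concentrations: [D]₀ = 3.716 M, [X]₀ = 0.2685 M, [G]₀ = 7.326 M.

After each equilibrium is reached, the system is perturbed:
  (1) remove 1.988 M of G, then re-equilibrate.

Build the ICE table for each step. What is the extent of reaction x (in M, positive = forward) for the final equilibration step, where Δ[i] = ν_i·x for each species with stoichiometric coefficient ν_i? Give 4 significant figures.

Q₀ = 2.057 vs Keq = 191.1 ⇒ Q<K, forward
Step 1:
                   D          X          G
  init         3.716     0.2685      7.326
  Δ           -2.098     0.6992      2.098
  eq           1.618     0.9677      9.424
  solve Keq expr → x = 0.6992; check Q = 191.1
Then remove 1.988 M of G.
Step 2:
                   D          X          G
  init         1.618     0.9677      7.436
  Δ          -0.2588    0.08627     0.2588
  eq           1.359      1.054      7.695
  solve Keq expr → x = 0.08627; check Q = 191.1

x = 0.08627 M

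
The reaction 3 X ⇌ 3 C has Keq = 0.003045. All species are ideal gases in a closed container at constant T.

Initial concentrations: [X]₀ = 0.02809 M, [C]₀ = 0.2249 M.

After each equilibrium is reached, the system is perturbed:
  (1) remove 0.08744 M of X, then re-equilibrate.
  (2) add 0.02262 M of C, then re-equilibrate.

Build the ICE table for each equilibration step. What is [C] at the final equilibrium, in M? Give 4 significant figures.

[C]_eq = 0.02382 M

Q₀ = 513.2 vs Keq = 0.003045 ⇒ Q>K, reverse
Step 1:
                    X           C
  I           0.02809      0.2249
  C            0.1929     -0.1929
  E             0.221     0.03203
  solve Keq expr → x = -0.06429; check Q = 0.003045
Then remove 0.08744 M of X.
Step 2:
                    X           C
  I            0.1335     0.03203
  C           0.01107    -0.01107
  E            0.1446     0.02096
  solve Keq expr → x = -0.00369; check Q = 0.003045
Then add 0.02262 M of C.
Step 3:
                    X           C
  I            0.1446     0.04358
  C           0.01976    -0.01976
  E            0.1643     0.02382
  solve Keq expr → x = -0.006585; check Q = 0.003045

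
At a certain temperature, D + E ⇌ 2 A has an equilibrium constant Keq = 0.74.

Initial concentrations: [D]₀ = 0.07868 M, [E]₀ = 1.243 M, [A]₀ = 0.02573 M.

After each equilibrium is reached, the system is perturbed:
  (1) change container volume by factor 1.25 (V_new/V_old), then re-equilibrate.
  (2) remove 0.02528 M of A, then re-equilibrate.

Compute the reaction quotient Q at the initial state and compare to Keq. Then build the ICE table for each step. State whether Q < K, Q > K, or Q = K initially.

Q₀ = 0.006769; Q < K (proceeds forward)

Q₀ = 0.006769 vs Keq = 0.74 ⇒ Q<K, forward
Step 1:
                   D          E          A
  I          0.07868      1.243    0.02573
  C         -0.05666   -0.05666     0.1133
  E          0.02202      1.186      0.139
  solve Keq expr → x = 0.05666; check Q = 0.74
Then change container volume by factor 1.25 (V_new/V_old).
Step 2:
                   D          E          A
  I          0.01762     0.9491     0.1112
  C                0          0          0
  E          0.01762     0.9491     0.1112
  solve Keq expr → x = 0; check Q = 0.74
Then remove 0.02528 M of A.
Step 3:
                   D          E          A
  I          0.01762     0.9491    0.08596
  C         -0.00464   -0.00464    0.00928
  E          0.01298     0.9444    0.09524
  solve Keq expr → x = 0.00464; check Q = 0.74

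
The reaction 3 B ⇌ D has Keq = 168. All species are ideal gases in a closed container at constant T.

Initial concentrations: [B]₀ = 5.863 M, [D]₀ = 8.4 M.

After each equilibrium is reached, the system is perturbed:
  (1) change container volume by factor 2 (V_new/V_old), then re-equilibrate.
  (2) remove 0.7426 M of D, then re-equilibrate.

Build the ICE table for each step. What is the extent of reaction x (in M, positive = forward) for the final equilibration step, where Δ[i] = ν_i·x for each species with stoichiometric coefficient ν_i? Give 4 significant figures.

Q₀ = 0.04168 vs Keq = 168 ⇒ Q<K, forward
Step 1:
                    B           D
  Initial       5.863         8.4
  Change        -5.47       1.823
  Equil        0.3933       10.22
  solve Keq expr → x = 1.823; check Q = 168
Then change container volume by factor 2 (V_new/V_old).
Step 2:
                    B           D
  Initial      0.1967       5.112
  Change       0.1147    -0.03825
  Equil        0.3114       5.073
  solve Keq expr → x = -0.03825; check Q = 168
Then remove 0.7426 M of D.
Step 3:
                    B           D
  Initial      0.3114       4.331
  Change     -0.01588    0.005294
  Equil        0.2955       4.336
  solve Keq expr → x = 0.005294; check Q = 168

x = 0.005294 M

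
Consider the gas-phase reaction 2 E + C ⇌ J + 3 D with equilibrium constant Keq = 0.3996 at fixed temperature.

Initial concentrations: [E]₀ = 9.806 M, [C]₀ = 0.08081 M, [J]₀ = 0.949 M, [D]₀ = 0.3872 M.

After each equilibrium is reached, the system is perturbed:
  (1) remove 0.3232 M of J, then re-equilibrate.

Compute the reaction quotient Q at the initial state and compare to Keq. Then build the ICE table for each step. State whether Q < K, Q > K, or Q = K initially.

Q₀ = 0.00709 vs Keq = 0.3996 ⇒ Q<K, forward
Step 1:
                    E           C           J           D
  Initial       9.806     0.08081       0.949      0.3872
  Change      -0.1491    -0.07455     0.07455      0.2236
  Equil         9.657     0.00626       1.024      0.6108
  solve Keq expr → x = 0.07455; check Q = 0.3996
Then remove 0.3232 M of J.
Step 2:
                    E           C           J           D
  Initial       9.657     0.00626      0.7003      0.6108
  Change    -0.003689   -0.001844    0.001844    0.005533
  Equil         9.653    0.004416      0.7022      0.6164
  solve Keq expr → x = 0.001844; check Q = 0.3996

Q₀ = 0.00709; Q < K (proceeds forward)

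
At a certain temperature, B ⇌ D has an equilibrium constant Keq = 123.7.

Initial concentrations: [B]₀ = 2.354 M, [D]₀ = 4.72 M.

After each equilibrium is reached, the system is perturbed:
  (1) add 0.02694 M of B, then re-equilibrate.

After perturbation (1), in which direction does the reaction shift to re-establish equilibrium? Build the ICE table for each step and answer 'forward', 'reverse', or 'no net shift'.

Direction: forward

Q₀ = 2.005 vs Keq = 123.7 ⇒ Q<K, forward
Step 1:
                    B           D
  I             2.354        4.72
  C            -2.297       2.297
  E           0.05673       7.017
  solve Keq expr → x = 2.297; check Q = 123.7
Then add 0.02694 M of B.
Step 2:
                    B           D
  I           0.08367       7.017
  C          -0.02672     0.02672
  E           0.05694       7.044
  solve Keq expr → x = 0.02672; check Q = 123.7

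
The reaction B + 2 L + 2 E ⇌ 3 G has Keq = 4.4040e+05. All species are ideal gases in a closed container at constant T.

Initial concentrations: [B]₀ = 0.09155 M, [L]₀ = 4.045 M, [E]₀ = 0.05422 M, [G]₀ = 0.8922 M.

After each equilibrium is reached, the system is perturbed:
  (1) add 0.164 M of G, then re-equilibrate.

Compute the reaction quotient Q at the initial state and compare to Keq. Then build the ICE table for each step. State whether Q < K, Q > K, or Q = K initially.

Q₀ = 161.3; Q < K (proceeds forward)

Q₀ = 161.3 vs Keq = 4.4040e+05 ⇒ Q<K, forward
Step 1:
                    B           L           E           G
  init        0.09155       4.045     0.05422      0.8922
  Δ           -0.0264     -0.0528     -0.0528     0.07921
  eq          0.06515       3.992    0.001416      0.9714
  solve Keq expr → x = 0.0264; check Q = 4.4040e+05
Then add 0.164 M of G.
Step 2:
                    B           L           E           G
  init        0.06515       3.992    0.001416       1.135
  Δ        1.8464e-04  3.6928e-04  3.6928e-04 -5.5392e-04
  eq          0.06533       3.993    0.001785       1.135
  solve Keq expr → x = -1.8464e-04; check Q = 4.4040e+05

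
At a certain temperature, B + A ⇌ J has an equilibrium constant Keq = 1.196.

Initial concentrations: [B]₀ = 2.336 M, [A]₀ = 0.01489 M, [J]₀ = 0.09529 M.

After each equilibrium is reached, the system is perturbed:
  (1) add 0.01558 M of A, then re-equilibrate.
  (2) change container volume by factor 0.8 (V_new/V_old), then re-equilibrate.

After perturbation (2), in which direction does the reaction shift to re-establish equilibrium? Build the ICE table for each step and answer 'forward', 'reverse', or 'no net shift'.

Q₀ = 2.74 vs Keq = 1.196 ⇒ Q>K, reverse
Step 1:
                  B         A         J
  init        2.336   0.01489   0.09529
  Δ         0.01402   0.01402  -0.01402
  eq           2.35   0.02891   0.08127
  solve Keq expr → x = -0.01402; check Q = 1.196
Then add 0.01558 M of A.
Step 2:
                  B         A         J
  init         2.35   0.04449   0.08127
  Δ        -0.01137  -0.01137   0.01137
  eq          2.339   0.03312   0.09264
  solve Keq expr → x = 0.01137; check Q = 1.196
Then change container volume by factor 0.8 (V_new/V_old).
Step 3:
                  B         A         J
  init        2.923    0.0414    0.1158
  Δ       -0.006379 -0.006379  0.006379
  eq          2.917   0.03502    0.1222
  solve Keq expr → x = 0.006379; check Q = 1.196

Direction: forward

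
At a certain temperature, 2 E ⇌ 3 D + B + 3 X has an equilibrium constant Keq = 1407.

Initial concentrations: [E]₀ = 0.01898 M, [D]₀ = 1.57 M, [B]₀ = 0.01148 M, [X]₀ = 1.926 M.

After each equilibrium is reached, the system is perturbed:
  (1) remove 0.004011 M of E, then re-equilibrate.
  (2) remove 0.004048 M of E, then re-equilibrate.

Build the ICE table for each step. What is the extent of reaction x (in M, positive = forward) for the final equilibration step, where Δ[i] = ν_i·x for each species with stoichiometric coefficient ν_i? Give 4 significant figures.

x = -0.001472 M

Q₀ = 881.1 vs Keq = 1407 ⇒ Q<K, forward
Step 1:
                  E         D         B         X
  Initial   0.01898      1.57   0.01148     1.926
  Change  -0.002914  0.004372  0.001457  0.004372
  Equil     0.01607     1.574   0.01294      1.93
  solve Keq expr → x = 0.001457; check Q = 1407
Then remove 0.004011 M of E.
Step 2:
                  E         D         B         X
  Initial   0.01205     1.574   0.01294      1.93
  Change   0.002951 -0.004427 -0.001476 -0.004427
  Equil     0.01501      1.57   0.01146     1.926
  solve Keq expr → x = -0.001476; check Q = 1407
Then remove 0.004048 M of E.
Step 3:
                  E         D         B         X
  Initial   0.01096      1.57   0.01146     1.926
  Change   0.002944 -0.004416 -0.001472 -0.004416
  Equil      0.0139     1.566  0.009989     1.922
  solve Keq expr → x = -0.001472; check Q = 1407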